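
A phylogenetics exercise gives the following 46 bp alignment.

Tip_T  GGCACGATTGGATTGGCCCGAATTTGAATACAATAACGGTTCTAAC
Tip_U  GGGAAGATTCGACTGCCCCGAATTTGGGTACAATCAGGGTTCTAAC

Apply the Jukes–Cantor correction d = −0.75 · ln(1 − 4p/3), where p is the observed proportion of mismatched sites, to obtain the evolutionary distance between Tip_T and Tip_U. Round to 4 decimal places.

0.2267

Differing sites — 3:C/G; 5:C/A; 10:G/C; 13:T/C; 16:G/C; 27:A/G; 28:A/G; 35:A/C; 37:C/G.
p = 9/46 = 0.195652.
d = −0.75 · ln(1 − (4/3)·0.195652) = −0.75 · ln(0.739131) = −0.75 · (-0.302280) = 0.2267.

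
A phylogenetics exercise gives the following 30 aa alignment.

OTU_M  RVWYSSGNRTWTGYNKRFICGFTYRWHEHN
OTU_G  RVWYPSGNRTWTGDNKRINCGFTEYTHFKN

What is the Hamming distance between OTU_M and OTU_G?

9

The sequences differ at positions 5 (S/P), 14 (Y/D), 18 (F/I), 19 (I/N), 24 (Y/E), 25 (R/Y), 26 (W/T), 28 (E/F), 29 (H/K).
That gives 9 mismatches out of 30 aligned sites, so the Hamming distance is 9.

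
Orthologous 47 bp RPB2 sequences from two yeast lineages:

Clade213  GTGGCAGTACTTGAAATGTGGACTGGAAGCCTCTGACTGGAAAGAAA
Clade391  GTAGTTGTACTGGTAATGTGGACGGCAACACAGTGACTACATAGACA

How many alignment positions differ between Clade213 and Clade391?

15

Differing sites — 3:G/A; 5:C/T; 6:A/T; 12:T/G; 14:A/T; 24:T/G; 26:G/C; 29:G/C; 30:C/A; 32:T/A; 33:C/G; 39:G/A; 40:G/C; 42:A/T; 46:A/C.
That gives 15 mismatches out of 47 aligned sites, so the Hamming distance is 15.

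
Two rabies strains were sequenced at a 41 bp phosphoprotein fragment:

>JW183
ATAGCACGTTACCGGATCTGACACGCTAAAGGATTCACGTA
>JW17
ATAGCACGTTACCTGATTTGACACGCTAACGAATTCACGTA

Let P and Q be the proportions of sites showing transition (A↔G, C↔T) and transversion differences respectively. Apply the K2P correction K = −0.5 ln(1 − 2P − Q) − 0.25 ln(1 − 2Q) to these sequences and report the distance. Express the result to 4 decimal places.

Differing sites — 14:G/T (Tv); 18:C/T (Ti); 30:A/C (Tv); 32:G/A (Ti).
Of the 4 differences, 2 transitions and 2 transversions over 41 sites: P = 2/41 = 0.048780, Q = 2/41 = 0.048780.
d = −0.5·ln(0.853660) − 0.25·ln(0.902440) = −0.5·(-0.158222) − 0.25·(-0.102653) = 0.1048.

0.1048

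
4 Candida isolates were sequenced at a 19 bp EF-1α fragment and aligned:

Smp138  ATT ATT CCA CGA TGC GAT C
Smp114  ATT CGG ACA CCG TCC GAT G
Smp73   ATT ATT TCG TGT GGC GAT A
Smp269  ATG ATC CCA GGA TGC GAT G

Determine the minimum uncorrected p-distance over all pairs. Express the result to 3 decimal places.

Pairwise Hamming distances:
  Smp138 vs Smp114: 8
  Smp138 vs Smp73: 6
  Smp138 vs Smp269: 4
  Smp114 vs Smp73: 11
  Smp114 vs Smp269: 9
  Smp73 vs Smp269: 8
The smallest is 4 mismatches, between Smp138 and Smp269; p = 4/19 = 0.211.

0.211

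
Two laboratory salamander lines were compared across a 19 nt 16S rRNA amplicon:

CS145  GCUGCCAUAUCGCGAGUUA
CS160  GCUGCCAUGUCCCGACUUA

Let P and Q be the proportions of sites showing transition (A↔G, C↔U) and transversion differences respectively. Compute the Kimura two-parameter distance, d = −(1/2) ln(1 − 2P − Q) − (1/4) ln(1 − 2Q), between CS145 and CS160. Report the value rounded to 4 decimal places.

Mismatches occur at site 9 (A→G, transition), site 12 (G→C, transversion), site 16 (G→C, transversion).
Of the 3 differences, 1 transition and 2 transversions over 19 sites: P = 1/19 = 0.052632, Q = 2/19 = 0.105263.
d = −0.5·ln(0.789473) − 0.25·ln(0.789474) = −0.5·(-0.236390) − 0.25·(-0.236388) = 0.1773.

0.1773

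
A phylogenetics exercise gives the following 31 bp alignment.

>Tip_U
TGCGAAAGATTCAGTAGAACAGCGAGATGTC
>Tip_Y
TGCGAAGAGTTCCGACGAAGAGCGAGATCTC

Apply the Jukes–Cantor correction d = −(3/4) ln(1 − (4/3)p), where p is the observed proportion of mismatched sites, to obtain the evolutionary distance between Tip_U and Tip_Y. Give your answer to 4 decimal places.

Differing sites — 7:A/G; 8:G/A; 9:A/G; 13:A/C; 15:T/A; 16:A/C; 20:C/G; 29:G/C.
p = 8/31 = 0.258065.
d = −0.75 · ln(1 − (4/3)·0.258065) = −0.75 · ln(0.655913) = −0.75 · (-0.421727) = 0.3163.

0.3163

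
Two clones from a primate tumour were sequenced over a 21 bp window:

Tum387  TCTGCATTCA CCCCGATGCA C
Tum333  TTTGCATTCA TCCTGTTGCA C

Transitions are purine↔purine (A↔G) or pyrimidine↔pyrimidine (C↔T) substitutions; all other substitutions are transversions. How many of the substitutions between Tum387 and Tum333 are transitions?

3

Differing sites — 2:C/T (Ti); 11:C/T (Ti); 14:C/T (Ti); 16:A/T (Tv).
Of the 4 differences, 3 transitions and 1 transversion, so the answer is 3.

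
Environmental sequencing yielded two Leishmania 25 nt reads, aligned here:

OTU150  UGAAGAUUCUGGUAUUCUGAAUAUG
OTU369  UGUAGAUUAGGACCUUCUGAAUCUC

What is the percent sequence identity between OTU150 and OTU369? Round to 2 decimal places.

68.00%

Mismatches occur at site 3 (A→U), site 9 (C→A), site 10 (U→G), site 12 (G→A), site 13 (U→C), site 14 (A→C), site 23 (A→C), site 25 (G→C).
17 of the 25 sites match, so the percent identity is 17/25 × 100 = 68.00%.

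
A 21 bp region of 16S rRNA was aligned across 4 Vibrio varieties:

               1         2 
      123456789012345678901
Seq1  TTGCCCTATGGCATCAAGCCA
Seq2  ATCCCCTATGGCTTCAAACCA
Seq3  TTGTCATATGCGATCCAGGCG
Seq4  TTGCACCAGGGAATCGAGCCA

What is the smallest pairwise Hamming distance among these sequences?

Pairwise Hamming distances:
  Seq1 vs Seq2: 4
  Seq1 vs Seq3: 7
  Seq1 vs Seq4: 5
  Seq2 vs Seq3: 11
  Seq2 vs Seq4: 9
  Seq3 vs Seq4: 10
The smallest is 4, between Seq1 and Seq2.

4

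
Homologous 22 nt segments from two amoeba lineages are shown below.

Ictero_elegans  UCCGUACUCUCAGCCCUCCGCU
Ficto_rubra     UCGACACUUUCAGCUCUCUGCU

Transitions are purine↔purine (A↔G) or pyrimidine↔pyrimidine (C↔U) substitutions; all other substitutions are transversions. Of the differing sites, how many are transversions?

Mismatches occur at site 3 (C→G, transversion), site 4 (G→A, transition), site 5 (U→C, transition), site 9 (C→U, transition), site 15 (C→U, transition), site 19 (C→U, transition).
Of the 6 differences, 5 transitions and 1 transversion, so the answer is 1.

1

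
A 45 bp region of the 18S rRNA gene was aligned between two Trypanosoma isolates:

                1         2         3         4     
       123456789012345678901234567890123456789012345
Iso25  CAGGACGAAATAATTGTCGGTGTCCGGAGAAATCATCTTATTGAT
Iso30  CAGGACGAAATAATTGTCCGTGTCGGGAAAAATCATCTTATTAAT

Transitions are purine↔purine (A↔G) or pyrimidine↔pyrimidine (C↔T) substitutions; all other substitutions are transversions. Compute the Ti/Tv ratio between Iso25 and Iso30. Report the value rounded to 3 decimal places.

Differing sites — 19:G/C (Tv); 25:C/G (Tv); 29:G/A (Ti); 43:G/A (Ti).
Of the 4 differences, 2 transitions and 2 transversions, so Ti/Tv = 2/2 = 1.000.

1.000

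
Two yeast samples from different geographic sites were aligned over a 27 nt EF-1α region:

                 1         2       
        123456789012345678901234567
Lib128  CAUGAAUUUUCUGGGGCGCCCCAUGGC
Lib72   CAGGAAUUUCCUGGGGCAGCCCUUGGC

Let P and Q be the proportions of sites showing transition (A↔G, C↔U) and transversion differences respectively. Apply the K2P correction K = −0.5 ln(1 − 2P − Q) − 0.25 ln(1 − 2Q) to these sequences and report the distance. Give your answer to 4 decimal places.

The sequences differ at positions 3 (U/G, transversion), 10 (U/C, transition), 18 (G/A, transition), 19 (C/G, transversion), 23 (A/U, transversion).
Of the 5 differences, 2 transitions and 3 transversions over 27 sites: P = 2/27 = 0.074074, Q = 3/27 = 0.111111.
d = −0.5·ln(0.740741) − 0.25·ln(0.777778) = −0.5·(-0.300104) − 0.25·(-0.251314) = 0.2129.

0.2129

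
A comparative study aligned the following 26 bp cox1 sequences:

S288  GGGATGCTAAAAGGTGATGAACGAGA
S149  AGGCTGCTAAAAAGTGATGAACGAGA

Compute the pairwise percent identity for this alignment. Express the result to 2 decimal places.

88.46%

The sequences differ at positions 1 (G/A), 4 (A/C), 13 (G/A).
23 of the 26 sites match, so the percent identity is 23/26 × 100 = 88.46%.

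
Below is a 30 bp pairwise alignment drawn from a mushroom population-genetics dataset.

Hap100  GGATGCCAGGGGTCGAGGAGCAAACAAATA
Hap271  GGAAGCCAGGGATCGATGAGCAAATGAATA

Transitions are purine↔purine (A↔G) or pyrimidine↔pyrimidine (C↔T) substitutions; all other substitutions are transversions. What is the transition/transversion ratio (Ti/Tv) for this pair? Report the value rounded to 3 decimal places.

The sequences differ at positions 4 (T/A, transversion), 12 (G/A, transition), 17 (G/T, transversion), 25 (C/T, transition), 26 (A/G, transition).
Of the 5 differences, 3 transitions and 2 transversions, so Ti/Tv = 3/2 = 1.500.

1.500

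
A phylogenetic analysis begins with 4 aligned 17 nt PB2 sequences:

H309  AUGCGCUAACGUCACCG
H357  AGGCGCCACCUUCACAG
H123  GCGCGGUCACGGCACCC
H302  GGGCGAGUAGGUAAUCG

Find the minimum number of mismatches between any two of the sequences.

Pairwise Hamming distances:
  H309 vs H357: 5
  H309 vs H123: 6
  H309 vs H302: 8
  H357 vs H123: 10
  H357 vs H302: 10
  H123 vs H302: 9
The smallest is 5, between H309 and H357.

5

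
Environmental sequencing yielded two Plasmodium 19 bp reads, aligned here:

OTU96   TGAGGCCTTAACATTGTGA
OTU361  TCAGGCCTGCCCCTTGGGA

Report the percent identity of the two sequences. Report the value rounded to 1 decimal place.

68.4%

Mismatches occur at site 2 (G↔C), site 9 (T↔G), site 10 (A↔C), site 11 (A↔C), site 13 (A↔C), site 17 (T↔G).
13 of the 19 sites match, so the percent identity is 13/19 × 100 = 68.4%.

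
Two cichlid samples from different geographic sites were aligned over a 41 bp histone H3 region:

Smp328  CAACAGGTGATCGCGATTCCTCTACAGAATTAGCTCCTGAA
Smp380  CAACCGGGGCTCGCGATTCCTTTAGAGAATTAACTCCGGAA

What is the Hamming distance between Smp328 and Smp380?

Differing sites — 5:A/C; 8:T/G; 10:A/C; 22:C/T; 25:C/G; 33:G/A; 38:T/G.
That gives 7 mismatches out of 41 aligned sites, so the Hamming distance is 7.

7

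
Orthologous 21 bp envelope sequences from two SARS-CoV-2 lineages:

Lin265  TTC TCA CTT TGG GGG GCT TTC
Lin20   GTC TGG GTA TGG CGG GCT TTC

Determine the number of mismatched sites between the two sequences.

Differing sites — 1:T/G; 5:C/G; 6:A/G; 7:C/G; 9:T/A; 13:G/C.
That gives 6 mismatches out of 21 aligned sites, so the Hamming distance is 6.

6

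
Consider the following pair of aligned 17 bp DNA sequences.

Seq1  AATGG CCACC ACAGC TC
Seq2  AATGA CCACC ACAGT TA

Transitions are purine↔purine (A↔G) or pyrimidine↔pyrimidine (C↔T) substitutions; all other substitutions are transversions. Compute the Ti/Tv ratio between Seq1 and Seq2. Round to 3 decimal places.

Mismatches occur at site 5 (G↔A, transition), site 15 (C↔T, transition), site 17 (C↔A, transversion).
Of the 3 differences, 2 transitions and 1 transversion, so Ti/Tv = 2/1 = 2.000.

2.000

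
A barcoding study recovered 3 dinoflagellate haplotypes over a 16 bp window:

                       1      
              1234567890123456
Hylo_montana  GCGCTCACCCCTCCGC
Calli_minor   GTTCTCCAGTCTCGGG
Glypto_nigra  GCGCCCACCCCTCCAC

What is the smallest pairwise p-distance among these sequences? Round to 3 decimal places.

Pairwise Hamming distances:
  Hylo_montana vs Calli_minor: 8
  Hylo_montana vs Glypto_nigra: 2
  Calli_minor vs Glypto_nigra: 10
The smallest is 2 mismatches, between Hylo_montana and Glypto_nigra; p = 2/16 = 0.125.

0.125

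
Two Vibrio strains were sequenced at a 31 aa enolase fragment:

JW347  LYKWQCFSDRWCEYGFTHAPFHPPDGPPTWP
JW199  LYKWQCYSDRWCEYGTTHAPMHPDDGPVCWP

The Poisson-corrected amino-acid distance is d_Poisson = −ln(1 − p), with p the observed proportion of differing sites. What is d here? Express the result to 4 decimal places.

Mismatches occur at site 7 (F/Y), site 16 (F/T), site 21 (F/M), site 24 (P/D), site 28 (P/V), site 29 (T/C).
p = 6/31 = 0.193548.
d = −ln(1 − 0.193548) = −ln(0.806452) = 0.2151.

0.2151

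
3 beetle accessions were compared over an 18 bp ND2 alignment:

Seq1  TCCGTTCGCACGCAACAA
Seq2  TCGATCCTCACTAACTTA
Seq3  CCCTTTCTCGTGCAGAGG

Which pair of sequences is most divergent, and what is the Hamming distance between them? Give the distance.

12

Pairwise Hamming distances:
  Seq1 vs Seq2: 9
  Seq1 vs Seq3: 9
  Seq2 vs Seq3: 12
The largest is 12, between Seq2 and Seq3.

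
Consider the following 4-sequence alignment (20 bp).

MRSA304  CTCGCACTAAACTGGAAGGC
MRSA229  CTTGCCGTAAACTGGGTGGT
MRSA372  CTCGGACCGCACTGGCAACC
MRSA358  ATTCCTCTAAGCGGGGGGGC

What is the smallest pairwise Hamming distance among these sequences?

Pairwise Hamming distances:
  MRSA304 vs MRSA229: 6
  MRSA304 vs MRSA372: 7
  MRSA304 vs MRSA358: 8
  MRSA229 vs MRSA372: 12
  MRSA229 vs MRSA358: 8
  MRSA372 vs MRSA358: 14
The smallest is 6, between MRSA304 and MRSA229.

6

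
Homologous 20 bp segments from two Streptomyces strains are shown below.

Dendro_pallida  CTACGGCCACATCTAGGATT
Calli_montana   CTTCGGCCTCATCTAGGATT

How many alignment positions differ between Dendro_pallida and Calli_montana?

2

The sequences differ at positions 3 (A/T), 9 (A/T).
That gives 2 mismatches out of 20 aligned sites, so the Hamming distance is 2.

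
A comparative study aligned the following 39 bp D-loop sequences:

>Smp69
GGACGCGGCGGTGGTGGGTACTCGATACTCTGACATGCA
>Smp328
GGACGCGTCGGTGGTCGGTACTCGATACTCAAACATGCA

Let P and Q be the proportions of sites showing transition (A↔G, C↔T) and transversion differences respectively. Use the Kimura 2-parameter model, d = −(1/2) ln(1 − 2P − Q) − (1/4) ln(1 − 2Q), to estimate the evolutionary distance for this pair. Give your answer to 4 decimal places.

The sequences differ at positions 8 (G/T, transversion), 16 (G/C, transversion), 31 (T/A, transversion), 32 (G/A, transition).
Of the 4 differences, 1 transition and 3 transversions over 39 sites: P = 1/39 = 0.025641, Q = 3/39 = 0.076923.
d = −0.5·ln(0.871795) − 0.25·ln(0.846154) = −0.5·(-0.137201) − 0.25·(-0.167054) = 0.1104.

0.1104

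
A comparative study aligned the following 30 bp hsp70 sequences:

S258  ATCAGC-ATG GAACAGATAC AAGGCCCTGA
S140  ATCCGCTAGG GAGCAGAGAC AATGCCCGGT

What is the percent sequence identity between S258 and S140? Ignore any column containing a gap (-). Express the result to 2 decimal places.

75.86%

Excluding the 1 gap column leaves 29 comparable sites.
The sequences differ at positions 4 (A/C), 9 (T/G), 13 (A/G), 18 (T/G), 23 (G/T), 28 (T/G), 30 (A/T).
22 of the 29 comparable sites match, so the percent identity is 22/29 × 100 = 75.86%.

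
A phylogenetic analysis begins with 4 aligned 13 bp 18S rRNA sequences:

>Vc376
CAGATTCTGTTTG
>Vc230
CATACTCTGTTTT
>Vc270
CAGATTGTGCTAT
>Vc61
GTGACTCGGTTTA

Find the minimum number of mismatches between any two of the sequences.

Pairwise Hamming distances:
  Vc376 vs Vc230: 3
  Vc376 vs Vc270: 4
  Vc376 vs Vc61: 5
  Vc230 vs Vc270: 5
  Vc230 vs Vc61: 5
  Vc270 vs Vc61: 8
The smallest is 3, between Vc376 and Vc230.

3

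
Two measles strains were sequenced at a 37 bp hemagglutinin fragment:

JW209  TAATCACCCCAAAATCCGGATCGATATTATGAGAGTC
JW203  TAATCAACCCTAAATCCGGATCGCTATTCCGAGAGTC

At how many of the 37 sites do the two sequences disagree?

5

Differing sites — 7:C/A; 11:A/T; 24:A/C; 29:A/C; 30:T/C.
That gives 5 mismatches out of 37 aligned sites, so the Hamming distance is 5.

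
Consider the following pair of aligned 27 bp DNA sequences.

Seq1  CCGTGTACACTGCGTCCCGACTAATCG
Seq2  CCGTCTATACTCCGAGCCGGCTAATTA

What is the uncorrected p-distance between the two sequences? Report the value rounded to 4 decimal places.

0.2963

Mismatches occur at site 5 (G↔C), site 8 (C↔T), site 12 (G↔C), site 15 (T↔A), site 16 (C↔G), site 20 (A↔G), site 26 (C↔T), site 27 (G↔A).
There are 8 differences over 27 sites, so p = 8/27 = 0.2963.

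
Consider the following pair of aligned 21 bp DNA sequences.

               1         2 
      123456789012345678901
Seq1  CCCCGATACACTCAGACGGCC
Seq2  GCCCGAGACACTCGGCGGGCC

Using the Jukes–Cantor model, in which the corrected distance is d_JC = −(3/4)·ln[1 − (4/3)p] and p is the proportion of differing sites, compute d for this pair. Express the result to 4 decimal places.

Differing sites — 1:C/G; 7:T/G; 14:A/G; 16:A/C; 17:C/G.
p = 5/21 = 0.238095.
d = −0.75 · ln(1 − (4/3)·0.238095) = −0.75 · ln(0.682540) = −0.75 · (-0.381934) = 0.2865.

0.2865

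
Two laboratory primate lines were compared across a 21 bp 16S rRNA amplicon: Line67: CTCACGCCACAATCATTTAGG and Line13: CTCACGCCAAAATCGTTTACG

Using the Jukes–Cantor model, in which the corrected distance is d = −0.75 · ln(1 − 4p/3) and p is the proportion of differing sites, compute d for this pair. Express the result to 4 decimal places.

0.1585

The sequences differ at positions 10 (C/A), 15 (A/G), 20 (G/C).
p = 3/21 = 0.142857.
d = −0.75 · ln(1 − (4/3)·0.142857) = −0.75 · ln(0.809524) = −0.75 · (-0.211309) = 0.1585.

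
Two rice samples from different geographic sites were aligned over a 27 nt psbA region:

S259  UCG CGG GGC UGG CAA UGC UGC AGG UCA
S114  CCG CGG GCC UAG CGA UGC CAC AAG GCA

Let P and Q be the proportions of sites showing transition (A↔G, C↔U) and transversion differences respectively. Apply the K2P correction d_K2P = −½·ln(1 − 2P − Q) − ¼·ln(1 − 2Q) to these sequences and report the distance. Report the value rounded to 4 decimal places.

0.4055

Mismatches occur at site 1 (U/C, transition), site 8 (G/C, transversion), site 11 (G/A, transition), site 14 (A/G, transition), site 19 (U/C, transition), site 20 (G/A, transition), site 23 (G/A, transition), site 25 (U/G, transversion).
Of the 8 differences, 6 transitions and 2 transversions over 27 sites: P = 6/27 = 0.222222, Q = 2/27 = 0.074074.
d = −0.5·ln(0.481482) − 0.25·ln(0.851852) = −0.5·(-0.730886) − 0.25·(-0.160342) = 0.4055.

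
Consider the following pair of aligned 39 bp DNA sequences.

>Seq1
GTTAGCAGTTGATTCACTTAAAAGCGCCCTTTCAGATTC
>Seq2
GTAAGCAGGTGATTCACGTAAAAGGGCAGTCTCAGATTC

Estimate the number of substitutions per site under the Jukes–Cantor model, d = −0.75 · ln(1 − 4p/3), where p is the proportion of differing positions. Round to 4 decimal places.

0.2052

Mismatches occur at site 3 (T↔A), site 9 (T↔G), site 18 (T↔G), site 25 (C↔G), site 28 (C↔A), site 29 (C↔G), site 31 (T↔C).
p = 7/39 = 0.179487.
d = −0.75 · ln(1 − (4/3)·0.179487) = −0.75 · ln(0.760684) = −0.75 · (-0.273537) = 0.2052.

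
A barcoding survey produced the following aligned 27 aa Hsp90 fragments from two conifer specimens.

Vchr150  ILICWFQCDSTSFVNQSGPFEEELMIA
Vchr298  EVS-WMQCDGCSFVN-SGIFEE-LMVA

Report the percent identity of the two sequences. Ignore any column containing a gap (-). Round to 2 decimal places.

66.67%

Excluding the 3 gap columns leaves 24 comparable sites.
Mismatches occur at site 1 (I→E), site 2 (L→V), site 3 (I→S), site 6 (F→M), site 10 (S→G), site 11 (T→C), site 19 (P→I), site 26 (I→V).
16 of the 24 comparable sites match, so the percent identity is 16/24 × 100 = 66.67%.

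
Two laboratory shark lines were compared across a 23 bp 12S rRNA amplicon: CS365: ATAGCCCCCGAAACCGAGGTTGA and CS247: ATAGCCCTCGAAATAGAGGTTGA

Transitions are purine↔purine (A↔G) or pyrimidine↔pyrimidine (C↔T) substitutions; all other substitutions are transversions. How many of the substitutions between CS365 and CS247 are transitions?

The sequences differ at positions 8 (C/T, transition), 14 (C/T, transition), 15 (C/A, transversion).
Of the 3 differences, 2 transitions and 1 transversion, so the answer is 2.

2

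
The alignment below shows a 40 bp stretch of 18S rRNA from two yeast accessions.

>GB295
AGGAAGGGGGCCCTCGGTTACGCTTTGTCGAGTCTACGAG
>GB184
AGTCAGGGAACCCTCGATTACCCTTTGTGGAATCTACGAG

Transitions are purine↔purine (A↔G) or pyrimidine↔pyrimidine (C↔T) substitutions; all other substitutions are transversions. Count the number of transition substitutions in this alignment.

Mismatches occur at site 3 (G↔T, transversion), site 4 (A↔C, transversion), site 9 (G↔A, transition), site 10 (G↔A, transition), site 17 (G↔A, transition), site 22 (G↔C, transversion), site 29 (C↔G, transversion), site 32 (G↔A, transition).
Of the 8 differences, 4 transitions and 4 transversions, so the answer is 4.

4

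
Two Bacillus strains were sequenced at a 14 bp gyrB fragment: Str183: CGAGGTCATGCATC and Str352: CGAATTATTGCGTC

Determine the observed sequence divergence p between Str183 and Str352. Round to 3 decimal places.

Mismatches occur at site 4 (G→A), site 5 (G→T), site 7 (C→A), site 8 (A→T), site 12 (A→G).
There are 5 differences over 14 sites, so p = 5/14 = 0.357.

0.357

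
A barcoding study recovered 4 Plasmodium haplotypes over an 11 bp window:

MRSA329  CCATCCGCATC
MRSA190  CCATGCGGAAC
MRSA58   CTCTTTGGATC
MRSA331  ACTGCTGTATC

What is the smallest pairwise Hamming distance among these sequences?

Pairwise Hamming distances:
  MRSA329 vs MRSA190: 3
  MRSA329 vs MRSA58: 5
  MRSA329 vs MRSA331: 5
  MRSA190 vs MRSA58: 5
  MRSA190 vs MRSA331: 7
  MRSA58 vs MRSA331: 6
The smallest is 3, between MRSA329 and MRSA190.

3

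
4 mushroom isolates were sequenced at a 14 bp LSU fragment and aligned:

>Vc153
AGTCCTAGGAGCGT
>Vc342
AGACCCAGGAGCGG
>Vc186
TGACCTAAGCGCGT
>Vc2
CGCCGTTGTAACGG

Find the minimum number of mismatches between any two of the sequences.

3

Pairwise Hamming distances:
  Vc153 vs Vc342: 3
  Vc153 vs Vc186: 4
  Vc153 vs Vc2: 7
  Vc342 vs Vc186: 5
  Vc342 vs Vc2: 7
  Vc186 vs Vc2: 9
The smallest is 3, between Vc153 and Vc342.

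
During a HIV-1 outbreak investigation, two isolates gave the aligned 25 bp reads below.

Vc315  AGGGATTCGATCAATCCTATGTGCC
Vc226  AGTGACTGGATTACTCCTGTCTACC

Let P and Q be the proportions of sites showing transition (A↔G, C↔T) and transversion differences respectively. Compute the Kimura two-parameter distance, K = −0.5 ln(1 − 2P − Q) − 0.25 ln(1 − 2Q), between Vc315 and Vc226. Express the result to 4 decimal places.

The sequences differ at positions 3 (G/T, transversion), 6 (T/C, transition), 8 (C/G, transversion), 12 (C/T, transition), 14 (A/C, transversion), 19 (A/G, transition), 21 (G/C, transversion), 23 (G/A, transition).
Of the 8 differences, 4 transitions and 4 transversions over 25 sites: P = 4/25 = 0.160000, Q = 4/25 = 0.160000.
d = −0.5·ln(0.520000) − 0.25·ln(0.680000) = −0.5·(-0.653926) − 0.25·(-0.385662) = 0.4234.

0.4234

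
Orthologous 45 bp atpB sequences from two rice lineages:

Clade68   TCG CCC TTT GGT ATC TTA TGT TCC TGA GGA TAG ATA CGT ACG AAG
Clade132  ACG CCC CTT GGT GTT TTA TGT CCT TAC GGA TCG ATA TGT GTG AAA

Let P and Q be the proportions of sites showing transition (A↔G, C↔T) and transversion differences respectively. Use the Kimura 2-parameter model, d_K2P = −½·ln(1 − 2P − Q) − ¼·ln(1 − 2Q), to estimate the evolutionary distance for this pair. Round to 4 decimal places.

0.3936

Mismatches occur at site 1 (T→A, transversion), site 7 (T→C, transition), site 13 (A→G, transition), site 15 (C→T, transition), site 22 (T→C, transition), site 24 (C→T, transition), site 26 (G→A, transition), site 27 (A→C, transversion), site 32 (A→C, transversion), site 37 (C→T, transition), site 40 (A→G, transition), site 41 (C→T, transition), site 45 (G→A, transition).
Of the 13 differences, 10 transitions and 3 transversions over 45 sites: P = 10/45 = 0.222222, Q = 3/45 = 0.066667.
d = −0.5·ln(0.488889) − 0.25·ln(0.866666) = −0.5·(-0.715620) − 0.25·(-0.143102) = 0.3936.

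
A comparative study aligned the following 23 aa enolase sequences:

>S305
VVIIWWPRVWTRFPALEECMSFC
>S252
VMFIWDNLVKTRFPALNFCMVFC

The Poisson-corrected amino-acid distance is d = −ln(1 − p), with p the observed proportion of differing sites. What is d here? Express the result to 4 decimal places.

Mismatches occur at site 2 (V↔M), site 3 (I↔F), site 6 (W↔D), site 7 (P↔N), site 8 (R↔L), site 10 (W↔K), site 17 (E↔N), site 18 (E↔F), site 21 (S↔V).
p = 9/23 = 0.391304.
d = −ln(1 − 0.391304) = −ln(0.608696) = 0.4964.

0.4964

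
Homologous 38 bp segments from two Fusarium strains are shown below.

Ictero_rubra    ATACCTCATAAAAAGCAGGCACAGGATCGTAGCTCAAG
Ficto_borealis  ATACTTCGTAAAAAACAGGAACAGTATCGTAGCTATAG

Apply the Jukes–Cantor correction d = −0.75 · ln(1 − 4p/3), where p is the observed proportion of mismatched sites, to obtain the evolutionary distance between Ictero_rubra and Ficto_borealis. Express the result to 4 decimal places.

The sequences differ at positions 5 (C/T), 8 (A/G), 15 (G/A), 20 (C/A), 25 (G/T), 35 (C/A), 36 (A/T).
p = 7/38 = 0.184211.
d = −0.75 · ln(1 − (4/3)·0.184211) = −0.75 · ln(0.754385) = −0.75 · (-0.281852) = 0.2114.

0.2114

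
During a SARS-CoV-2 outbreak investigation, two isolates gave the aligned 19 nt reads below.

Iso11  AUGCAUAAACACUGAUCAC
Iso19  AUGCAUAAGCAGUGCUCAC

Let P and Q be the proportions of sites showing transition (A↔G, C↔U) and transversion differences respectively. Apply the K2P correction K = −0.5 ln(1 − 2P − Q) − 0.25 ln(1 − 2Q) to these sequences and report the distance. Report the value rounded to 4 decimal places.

0.1773

Mismatches occur at site 9 (A→G, transition), site 12 (C→G, transversion), site 15 (A→C, transversion).
Of the 3 differences, 1 transition and 2 transversions over 19 sites: P = 1/19 = 0.052632, Q = 2/19 = 0.105263.
d = −0.5·ln(0.789473) − 0.25·ln(0.789474) = −0.5·(-0.236390) − 0.25·(-0.236388) = 0.1773.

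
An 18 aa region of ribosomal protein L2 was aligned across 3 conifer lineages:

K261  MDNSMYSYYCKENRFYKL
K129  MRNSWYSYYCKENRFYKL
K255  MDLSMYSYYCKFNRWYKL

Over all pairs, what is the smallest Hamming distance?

Pairwise Hamming distances:
  K261 vs K129: 2
  K261 vs K255: 3
  K129 vs K255: 5
The smallest is 2, between K261 and K129.

2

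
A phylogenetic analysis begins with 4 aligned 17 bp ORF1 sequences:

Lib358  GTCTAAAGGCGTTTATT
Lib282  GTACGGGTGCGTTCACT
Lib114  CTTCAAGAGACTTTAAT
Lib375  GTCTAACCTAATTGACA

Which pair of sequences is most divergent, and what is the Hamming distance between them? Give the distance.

11

Pairwise Hamming distances:
  Lib358 vs Lib282: 8
  Lib358 vs Lib114: 8
  Lib358 vs Lib375: 8
  Lib282 vs Lib114: 9
  Lib282 vs Lib375: 11
  Lib114 vs Lib375: 10
The largest is 11, between Lib282 and Lib375.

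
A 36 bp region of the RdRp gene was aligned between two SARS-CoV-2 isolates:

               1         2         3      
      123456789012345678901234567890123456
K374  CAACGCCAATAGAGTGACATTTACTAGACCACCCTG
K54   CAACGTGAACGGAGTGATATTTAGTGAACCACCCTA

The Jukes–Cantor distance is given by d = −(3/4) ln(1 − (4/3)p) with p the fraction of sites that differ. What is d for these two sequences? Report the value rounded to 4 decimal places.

The sequences differ at positions 6 (C/T), 7 (C/G), 10 (T/C), 11 (A/G), 18 (C/T), 24 (C/G), 26 (A/G), 27 (G/A), 36 (G/A).
p = 9/36 = 0.250000.
d = −0.75 · ln(1 − (4/3)·0.250000) = −0.75 · ln(0.666667) = −0.75 · (-0.405465) = 0.3041.

0.3041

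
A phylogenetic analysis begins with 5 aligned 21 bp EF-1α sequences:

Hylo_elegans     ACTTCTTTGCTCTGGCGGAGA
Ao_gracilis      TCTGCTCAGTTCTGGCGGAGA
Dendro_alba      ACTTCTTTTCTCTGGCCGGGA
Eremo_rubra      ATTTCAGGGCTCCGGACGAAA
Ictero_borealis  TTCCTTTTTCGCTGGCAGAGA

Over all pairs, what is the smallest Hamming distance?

3

Pairwise Hamming distances:
  Hylo_elegans vs Ao_gracilis: 5
  Hylo_elegans vs Dendro_alba: 3
  Hylo_elegans vs Eremo_rubra: 8
  Hylo_elegans vs Ictero_borealis: 8
  Ao_gracilis vs Dendro_alba: 8
  Ao_gracilis vs Eremo_rubra: 11
  Ao_gracilis vs Ictero_borealis: 10
  Dendro_alba vs Eremo_rubra: 9
  Dendro_alba vs Ictero_borealis: 8
  Eremo_rubra vs Ictero_borealis: 13
The smallest is 3, between Hylo_elegans and Dendro_alba.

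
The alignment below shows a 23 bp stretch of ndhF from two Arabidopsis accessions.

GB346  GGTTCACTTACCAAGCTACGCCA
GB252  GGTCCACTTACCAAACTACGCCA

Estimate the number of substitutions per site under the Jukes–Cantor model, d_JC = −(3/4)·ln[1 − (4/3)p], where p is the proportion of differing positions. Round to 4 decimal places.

Mismatches occur at site 4 (T↔C), site 15 (G↔A).
p = 2/23 = 0.086957.
d = −0.75 · ln(1 − (4/3)·0.086957) = −0.75 · ln(0.884057) = −0.75 · (-0.123234) = 0.0924.

0.0924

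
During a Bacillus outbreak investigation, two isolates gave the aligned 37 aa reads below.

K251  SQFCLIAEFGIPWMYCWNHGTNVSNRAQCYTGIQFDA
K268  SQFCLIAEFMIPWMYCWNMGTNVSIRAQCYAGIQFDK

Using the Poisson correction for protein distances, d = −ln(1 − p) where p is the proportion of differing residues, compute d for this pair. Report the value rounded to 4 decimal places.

Mismatches occur at site 10 (G/M), site 19 (H/M), site 25 (N/I), site 31 (T/A), site 37 (A/K).
p = 5/37 = 0.135135.
d = −ln(1 − 0.135135) = −ln(0.864865) = 0.1452.

0.1452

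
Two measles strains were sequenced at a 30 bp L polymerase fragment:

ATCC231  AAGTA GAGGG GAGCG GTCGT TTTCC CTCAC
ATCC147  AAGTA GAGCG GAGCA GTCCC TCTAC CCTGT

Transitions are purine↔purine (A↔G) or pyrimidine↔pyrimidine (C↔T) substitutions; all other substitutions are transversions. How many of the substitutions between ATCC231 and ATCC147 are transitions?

7

Mismatches occur at site 9 (G→C, transversion), site 15 (G→A, transition), site 19 (G→C, transversion), site 20 (T→C, transition), site 22 (T→C, transition), site 24 (C→A, transversion), site 27 (T→C, transition), site 28 (C→T, transition), site 29 (A→G, transition), site 30 (C→T, transition).
Of the 10 differences, 7 transitions and 3 transversions, so the answer is 7.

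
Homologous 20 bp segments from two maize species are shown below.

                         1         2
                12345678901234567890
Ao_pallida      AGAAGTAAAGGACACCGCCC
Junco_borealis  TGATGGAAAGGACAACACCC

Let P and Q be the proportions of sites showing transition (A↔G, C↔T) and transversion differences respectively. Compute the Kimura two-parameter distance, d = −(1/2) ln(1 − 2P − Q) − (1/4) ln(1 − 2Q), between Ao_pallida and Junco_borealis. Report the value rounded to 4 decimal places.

Differing sites — 1:A/T (Tv); 4:A/T (Tv); 6:T/G (Tv); 15:C/A (Tv); 17:G/A (Ti).
Of the 5 differences, 1 transition and 4 transversions over 20 sites: P = 1/20 = 0.050000, Q = 4/20 = 0.200000.
d = −0.5·ln(0.700000) − 0.25·ln(0.600000) = −0.5·(-0.356675) − 0.25·(-0.510826) = 0.3060.

0.3060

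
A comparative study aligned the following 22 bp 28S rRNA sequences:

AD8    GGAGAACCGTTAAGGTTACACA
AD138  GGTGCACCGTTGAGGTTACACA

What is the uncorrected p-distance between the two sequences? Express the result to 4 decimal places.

0.1364

The sequences differ at positions 3 (A/T), 5 (A/C), 12 (A/G).
There are 3 differences over 22 sites, so p = 3/22 = 0.1364.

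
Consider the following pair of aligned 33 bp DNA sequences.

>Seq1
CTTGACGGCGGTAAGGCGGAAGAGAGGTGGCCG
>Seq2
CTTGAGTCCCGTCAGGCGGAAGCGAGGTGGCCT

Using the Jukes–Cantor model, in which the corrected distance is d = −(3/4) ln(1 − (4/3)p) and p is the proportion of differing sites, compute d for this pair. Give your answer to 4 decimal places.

0.2493

Mismatches occur at site 6 (C↔G), site 7 (G↔T), site 8 (G↔C), site 10 (G↔C), site 13 (A↔C), site 23 (A↔C), site 33 (G↔T).
p = 7/33 = 0.212121.
d = −0.75 · ln(1 − (4/3)·0.212121) = −0.75 · ln(0.717172) = −0.75 · (-0.332440) = 0.2493.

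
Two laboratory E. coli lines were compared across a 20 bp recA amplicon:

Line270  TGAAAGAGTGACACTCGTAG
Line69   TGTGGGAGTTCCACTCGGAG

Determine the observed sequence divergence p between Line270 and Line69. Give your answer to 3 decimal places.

0.300

Differing sites — 3:A/T; 4:A/G; 5:A/G; 10:G/T; 11:A/C; 18:T/G.
There are 6 differences over 20 sites, so p = 6/20 = 0.300.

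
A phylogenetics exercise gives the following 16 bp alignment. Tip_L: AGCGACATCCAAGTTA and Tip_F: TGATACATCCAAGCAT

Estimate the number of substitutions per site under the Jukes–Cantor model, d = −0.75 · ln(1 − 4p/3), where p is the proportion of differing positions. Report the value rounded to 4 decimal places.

The sequences differ at positions 1 (A/T), 3 (C/A), 4 (G/T), 14 (T/C), 15 (T/A), 16 (A/T).
p = 6/16 = 0.375000.
d = −0.75 · ln(1 − (4/3)·0.375000) = −0.75 · ln(0.500000) = −0.75 · (-0.693147) = 0.5199.

0.5199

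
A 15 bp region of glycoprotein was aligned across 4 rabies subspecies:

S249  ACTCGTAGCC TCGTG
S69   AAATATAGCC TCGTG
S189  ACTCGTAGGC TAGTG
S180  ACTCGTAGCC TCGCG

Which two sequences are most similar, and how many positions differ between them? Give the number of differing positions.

1

Pairwise Hamming distances:
  S249 vs S69: 4
  S249 vs S189: 2
  S249 vs S180: 1
  S69 vs S189: 6
  S69 vs S180: 5
  S189 vs S180: 3
The smallest is 1, between S249 and S180.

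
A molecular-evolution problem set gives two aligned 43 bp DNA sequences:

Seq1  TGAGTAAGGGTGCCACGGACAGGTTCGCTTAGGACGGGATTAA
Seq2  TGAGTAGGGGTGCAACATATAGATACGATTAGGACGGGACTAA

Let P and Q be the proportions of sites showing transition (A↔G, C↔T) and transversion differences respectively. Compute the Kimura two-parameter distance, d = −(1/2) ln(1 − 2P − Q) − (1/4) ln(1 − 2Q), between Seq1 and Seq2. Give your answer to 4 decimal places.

0.2484

The sequences differ at positions 7 (A/G, transition), 14 (C/A, transversion), 17 (G/A, transition), 18 (G/T, transversion), 20 (C/T, transition), 23 (G/A, transition), 25 (T/A, transversion), 28 (C/A, transversion), 40 (T/C, transition).
Of the 9 differences, 5 transitions and 4 transversions over 43 sites: P = 5/43 = 0.116279, Q = 4/43 = 0.093023.
d = −0.5·ln(0.674419) − 0.25·ln(0.813954) = −0.5·(-0.393904) − 0.25·(-0.205851) = 0.2484.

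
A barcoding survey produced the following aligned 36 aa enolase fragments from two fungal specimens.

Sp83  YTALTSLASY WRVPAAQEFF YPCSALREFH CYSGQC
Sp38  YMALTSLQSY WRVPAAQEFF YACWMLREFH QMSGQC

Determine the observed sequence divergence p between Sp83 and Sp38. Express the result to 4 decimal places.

0.1944

Differing sites — 2:T/M; 8:A/Q; 22:P/A; 24:S/W; 25:A/M; 31:C/Q; 32:Y/M.
There are 7 differences over 36 sites, so p = 7/36 = 0.1944.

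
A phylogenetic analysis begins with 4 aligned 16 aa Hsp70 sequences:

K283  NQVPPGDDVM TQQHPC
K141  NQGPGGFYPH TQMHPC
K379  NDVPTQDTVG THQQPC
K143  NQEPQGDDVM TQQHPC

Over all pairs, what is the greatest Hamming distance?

Pairwise Hamming distances:
  K283 vs K141: 7
  K283 vs K379: 7
  K283 vs K143: 2
  K141 vs K379: 11
  K141 vs K143: 7
  K379 vs K143: 8
The largest is 11, between K141 and K379.

11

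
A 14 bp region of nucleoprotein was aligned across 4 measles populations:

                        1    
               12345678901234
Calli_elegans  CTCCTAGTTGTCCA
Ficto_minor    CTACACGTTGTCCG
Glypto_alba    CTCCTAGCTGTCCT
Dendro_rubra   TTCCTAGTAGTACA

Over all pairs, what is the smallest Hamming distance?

Pairwise Hamming distances:
  Calli_elegans vs Ficto_minor: 4
  Calli_elegans vs Glypto_alba: 2
  Calli_elegans vs Dendro_rubra: 3
  Ficto_minor vs Glypto_alba: 5
  Ficto_minor vs Dendro_rubra: 7
  Glypto_alba vs Dendro_rubra: 5
The smallest is 2, between Calli_elegans and Glypto_alba.

2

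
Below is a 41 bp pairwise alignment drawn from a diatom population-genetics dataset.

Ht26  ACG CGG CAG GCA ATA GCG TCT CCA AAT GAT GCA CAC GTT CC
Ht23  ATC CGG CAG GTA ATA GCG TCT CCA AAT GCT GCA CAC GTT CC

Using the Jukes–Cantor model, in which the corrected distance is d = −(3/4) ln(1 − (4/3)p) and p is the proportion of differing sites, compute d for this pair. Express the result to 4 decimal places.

Mismatches occur at site 2 (C/T), site 3 (G/C), site 11 (C/T), site 29 (A/C).
p = 4/41 = 0.097561.
d = −0.75 · ln(1 − (4/3)·0.097561) = −0.75 · ln(0.869919) = −0.75 · (-0.139355) = 0.1045.

0.1045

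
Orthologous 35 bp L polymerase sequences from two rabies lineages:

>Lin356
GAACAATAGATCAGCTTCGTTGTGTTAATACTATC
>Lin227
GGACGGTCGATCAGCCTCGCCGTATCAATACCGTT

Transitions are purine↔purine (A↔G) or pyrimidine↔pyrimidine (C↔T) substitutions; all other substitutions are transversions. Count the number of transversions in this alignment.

Differing sites — 2:A/G (Ti); 5:A/G (Ti); 6:A/G (Ti); 8:A/C (Tv); 16:T/C (Ti); 20:T/C (Ti); 21:T/C (Ti); 24:G/A (Ti); 26:T/C (Ti); 32:T/C (Ti); 33:A/G (Ti); 35:C/T (Ti).
Of the 12 differences, 11 transitions and 1 transversion, so the answer is 1.

1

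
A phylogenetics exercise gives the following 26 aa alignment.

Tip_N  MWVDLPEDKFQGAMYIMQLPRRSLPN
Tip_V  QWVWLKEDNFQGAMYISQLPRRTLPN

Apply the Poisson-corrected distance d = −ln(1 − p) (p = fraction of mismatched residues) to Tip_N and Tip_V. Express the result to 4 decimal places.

0.2624

Mismatches occur at site 1 (M↔Q), site 4 (D↔W), site 6 (P↔K), site 9 (K↔N), site 17 (M↔S), site 23 (S↔T).
p = 6/26 = 0.230769.
d = −ln(1 − 0.230769) = −ln(0.769231) = 0.2624.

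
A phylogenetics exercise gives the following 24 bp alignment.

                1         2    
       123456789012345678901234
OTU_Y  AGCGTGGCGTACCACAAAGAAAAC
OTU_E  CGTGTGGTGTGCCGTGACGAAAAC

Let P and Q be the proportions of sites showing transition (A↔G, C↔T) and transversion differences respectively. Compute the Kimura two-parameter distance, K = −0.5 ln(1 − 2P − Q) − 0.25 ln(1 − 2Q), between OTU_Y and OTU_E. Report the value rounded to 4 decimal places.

0.4833

Mismatches occur at site 1 (A↔C, transversion), site 3 (C↔T, transition), site 8 (C↔T, transition), site 11 (A↔G, transition), site 14 (A↔G, transition), site 15 (C↔T, transition), site 16 (A↔G, transition), site 18 (A↔C, transversion).
Of the 8 differences, 6 transitions and 2 transversions over 24 sites: P = 6/24 = 0.250000, Q = 2/24 = 0.083333.
d = −0.5·ln(0.416667) − 0.25·ln(0.833334) = −0.5·(-0.875468) − 0.25·(-0.182321) = 0.4833.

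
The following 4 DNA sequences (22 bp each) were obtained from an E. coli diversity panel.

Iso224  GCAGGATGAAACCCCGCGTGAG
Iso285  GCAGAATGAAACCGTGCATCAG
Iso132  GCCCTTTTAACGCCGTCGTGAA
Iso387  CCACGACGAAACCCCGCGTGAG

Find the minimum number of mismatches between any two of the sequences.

Pairwise Hamming distances:
  Iso224 vs Iso285: 5
  Iso224 vs Iso132: 10
  Iso224 vs Iso387: 3
  Iso285 vs Iso132: 13
  Iso285 vs Iso387: 8
  Iso132 vs Iso387: 11
The smallest is 3, between Iso224 and Iso387.

3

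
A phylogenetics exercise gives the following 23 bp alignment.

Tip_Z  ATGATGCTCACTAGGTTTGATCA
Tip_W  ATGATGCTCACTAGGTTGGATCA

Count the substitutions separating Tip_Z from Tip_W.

1

The sequences differ at position 18 (T/G).
That gives 1 mismatch out of 23 aligned sites, so the Hamming distance is 1.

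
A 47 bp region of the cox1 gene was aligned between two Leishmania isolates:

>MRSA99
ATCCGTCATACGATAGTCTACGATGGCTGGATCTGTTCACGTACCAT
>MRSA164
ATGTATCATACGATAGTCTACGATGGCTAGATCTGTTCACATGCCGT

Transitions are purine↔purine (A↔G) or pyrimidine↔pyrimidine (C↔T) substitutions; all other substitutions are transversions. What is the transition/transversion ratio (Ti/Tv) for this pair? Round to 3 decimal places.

6.000

The sequences differ at positions 3 (C/G, transversion), 4 (C/T, transition), 5 (G/A, transition), 29 (G/A, transition), 41 (G/A, transition), 43 (A/G, transition), 46 (A/G, transition).
Of the 7 differences, 6 transitions and 1 transversion, so Ti/Tv = 6/1 = 6.000.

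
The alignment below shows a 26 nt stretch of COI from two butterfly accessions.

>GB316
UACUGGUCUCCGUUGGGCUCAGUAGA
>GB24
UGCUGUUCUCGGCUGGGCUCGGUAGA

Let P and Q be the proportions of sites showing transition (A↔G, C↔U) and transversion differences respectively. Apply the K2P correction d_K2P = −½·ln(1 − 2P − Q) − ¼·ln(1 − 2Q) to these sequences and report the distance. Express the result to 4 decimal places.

Differing sites — 2:A/G (Ti); 6:G/U (Tv); 11:C/G (Tv); 13:U/C (Ti); 21:A/G (Ti).
Of the 5 differences, 3 transitions and 2 transversions over 26 sites: P = 3/26 = 0.115385, Q = 2/26 = 0.076923.
d = −0.5·ln(0.692307) − 0.25·ln(0.846154) = −0.5·(-0.367726) − 0.25·(-0.167054) = 0.2256.

0.2256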